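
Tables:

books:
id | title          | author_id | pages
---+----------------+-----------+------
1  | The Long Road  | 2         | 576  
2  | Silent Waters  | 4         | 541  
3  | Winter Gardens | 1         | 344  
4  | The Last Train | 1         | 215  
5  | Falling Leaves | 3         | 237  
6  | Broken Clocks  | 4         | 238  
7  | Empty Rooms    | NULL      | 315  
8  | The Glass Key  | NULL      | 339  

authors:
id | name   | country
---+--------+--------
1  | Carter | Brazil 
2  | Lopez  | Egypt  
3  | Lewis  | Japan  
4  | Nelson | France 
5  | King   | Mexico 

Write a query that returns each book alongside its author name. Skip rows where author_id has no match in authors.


INNER JOIN keeps only books rows whose author_id matches an id in authors. Walk through each book:
  - book 1 (The Long Road): author_id=2 -> matches Lopez
  - book 2 (Silent Waters): author_id=4 -> matches Nelson
  - book 3 (Winter Gardens): author_id=1 -> matches Carter
  - book 4 (The Last Train): author_id=1 -> matches Carter
  - book 5 (Falling Leaves): author_id=3 -> matches Lewis
  - book 6 (Broken Clocks): author_id=4 -> matches Nelson
  - book 7 (Empty Rooms): author_id=NULL, no match -> dropped
  - book 8 (The Glass Key): author_id=NULL, no match -> dropped
So 2 of 8 rows are dropped.

SQL:
SELECT a.title, b.name AS author
FROM books a
INNER JOIN authors b ON a.author_id = b.id

Result:
title          | author
---------------+-------
The Long Road  | Lopez 
Silent Waters  | Nelson
Winter Gardens | Carter
The Last Train | Carter
Falling Leaves | Lewis 
Broken Clocks  | Nelson


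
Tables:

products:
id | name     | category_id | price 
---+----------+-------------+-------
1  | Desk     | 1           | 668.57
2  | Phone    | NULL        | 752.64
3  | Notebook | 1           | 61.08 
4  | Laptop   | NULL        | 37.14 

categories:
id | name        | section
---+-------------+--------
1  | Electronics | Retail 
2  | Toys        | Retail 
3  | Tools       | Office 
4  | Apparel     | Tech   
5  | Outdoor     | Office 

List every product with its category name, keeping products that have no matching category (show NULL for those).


LEFT JOIN keeps every row from products (the left table); where category_id has no match in categories, the category columns become NULL. Walk through each product:
  - product 1 (Desk): category_id=1 -> matches Electronics
  - product 2 (Phone): category_id=NULL, no match -> kept with NULL
  - product 3 (Notebook): category_id=1 -> matches Electronics
  - product 4 (Laptop): category_id=NULL, no match -> kept with NULL
All 4 rows appear; 2 have NULL category.

SQL:
SELECT a.name, b.name AS category
FROM products a
LEFT JOIN categories b ON a.category_id = b.id

Result:
name     | category   
---------+------------
Desk     | Electronics
Phone    | NULL       
Notebook | Electronics
Laptop   | NULL       


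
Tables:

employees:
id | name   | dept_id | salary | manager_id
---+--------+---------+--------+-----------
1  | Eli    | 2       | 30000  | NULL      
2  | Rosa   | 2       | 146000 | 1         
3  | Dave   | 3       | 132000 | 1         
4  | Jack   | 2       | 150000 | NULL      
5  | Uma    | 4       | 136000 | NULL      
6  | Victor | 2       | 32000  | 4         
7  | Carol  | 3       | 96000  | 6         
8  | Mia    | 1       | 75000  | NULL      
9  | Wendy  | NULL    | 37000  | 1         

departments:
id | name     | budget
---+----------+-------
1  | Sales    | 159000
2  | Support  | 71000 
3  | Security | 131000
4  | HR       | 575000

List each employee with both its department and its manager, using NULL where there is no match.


Two LEFT JOINs from the same base table employees: one to departments via dept_id, one to employees itself via manager_id. Both are LEFT so every employee is preserved.
Match against departments:
  - employee 1 (Eli): dept_id=2 -> matches Support
  - employee 2 (Rosa): dept_id=2 -> matches Support
  - employee 3 (Dave): dept_id=3 -> matches Security
  - employee 4 (Jack): dept_id=2 -> matches Support
  - employee 5 (Uma): dept_id=4 -> matches HR
  - employee 6 (Victor): dept_id=2 -> matches Support
  - employee 7 (Carol): dept_id=3 -> matches Security
  - employee 8 (Mia): dept_id=1 -> matches Sales
  - employee 9 (Wendy): dept_id=NULL, no match -> kept with NULL
Match against employees (self):
  - employee 1 (Eli): manager_id=NULL -> NULL
  - employee 2 (Rosa): manager_id=1 -> Eli
  - employee 3 (Dave): manager_id=1 -> Eli
  - employee 4 (Jack): manager_id=NULL -> NULL
  - employee 5 (Uma): manager_id=NULL -> NULL
  - employee 6 (Victor): manager_id=4 -> Jack
  - employee 7 (Carol): manager_id=6 -> Victor
  - employee 8 (Mia): manager_id=NULL -> NULL
  - employee 9 (Wendy): manager_id=1 -> Eli

SQL:
SELECT a.name, b.name AS department, c.name AS manager
FROM employees a
LEFT JOIN departments b ON a.dept_id = b.id
LEFT JOIN employees c ON a.manager_id = c.id

Result:
name   | department | manager
-------+------------+--------
Eli    | Support    | NULL   
Rosa   | Support    | Eli    
Dave   | Security   | Eli    
Jack   | Support    | NULL   
Uma    | HR         | NULL   
Victor | Support    | Jack   
Carol  | Security   | Victor 
Mia    | Sales      | NULL   
Wendy  | NULL       | Eli    


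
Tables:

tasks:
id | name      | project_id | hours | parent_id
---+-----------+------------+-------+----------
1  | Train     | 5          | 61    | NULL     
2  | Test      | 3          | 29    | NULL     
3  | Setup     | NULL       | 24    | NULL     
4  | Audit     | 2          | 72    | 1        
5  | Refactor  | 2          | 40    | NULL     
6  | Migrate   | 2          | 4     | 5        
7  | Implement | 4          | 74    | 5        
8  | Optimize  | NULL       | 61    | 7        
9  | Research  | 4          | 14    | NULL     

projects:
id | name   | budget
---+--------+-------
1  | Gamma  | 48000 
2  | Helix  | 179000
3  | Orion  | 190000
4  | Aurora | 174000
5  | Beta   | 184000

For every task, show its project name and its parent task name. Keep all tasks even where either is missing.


Two LEFT JOINs from the same base table tasks: one to projects via project_id, one to tasks itself via parent_id. Both are LEFT so every task is preserved.
Match against projects:
  - task 1 (Train): project_id=5 -> matches Beta
  - task 2 (Test): project_id=3 -> matches Orion
  - task 3 (Setup): project_id=NULL, no match -> kept with NULL
  - task 4 (Audit): project_id=2 -> matches Helix
  - task 5 (Refactor): project_id=2 -> matches Helix
  - task 6 (Migrate): project_id=2 -> matches Helix
  - task 7 (Implement): project_id=4 -> matches Aurora
  - task 8 (Optimize): project_id=NULL, no match -> kept with NULL
  - task 9 (Research): project_id=4 -> matches Aurora
Match against tasks (self):
  - task 1 (Train): parent_id=NULL -> NULL
  - task 2 (Test): parent_id=NULL -> NULL
  - task 3 (Setup): parent_id=NULL -> NULL
  - task 4 (Audit): parent_id=1 -> Train
  - task 5 (Refactor): parent_id=NULL -> NULL
  - task 6 (Migrate): parent_id=5 -> Refactor
  - task 7 (Implement): parent_id=5 -> Refactor
  - task 8 (Optimize): parent_id=7 -> Implement
  - task 9 (Research): parent_id=NULL -> NULL

SQL:
SELECT a.name, b.name AS project, c.name AS parent
FROM tasks a
LEFT JOIN projects b ON a.project_id = b.id
LEFT JOIN tasks c ON a.parent_id = c.id

Result:
name      | project | parent   
----------+---------+----------
Train     | Beta    | NULL     
Test      | Orion   | NULL     
Setup     | NULL    | NULL     
Audit     | Helix   | Train    
Refactor  | Helix   | NULL     
Migrate   | Helix   | Refactor 
Implement | Aurora  | Refactor 
Optimize  | NULL    | Implement
Research  | Aurora  | NULL     


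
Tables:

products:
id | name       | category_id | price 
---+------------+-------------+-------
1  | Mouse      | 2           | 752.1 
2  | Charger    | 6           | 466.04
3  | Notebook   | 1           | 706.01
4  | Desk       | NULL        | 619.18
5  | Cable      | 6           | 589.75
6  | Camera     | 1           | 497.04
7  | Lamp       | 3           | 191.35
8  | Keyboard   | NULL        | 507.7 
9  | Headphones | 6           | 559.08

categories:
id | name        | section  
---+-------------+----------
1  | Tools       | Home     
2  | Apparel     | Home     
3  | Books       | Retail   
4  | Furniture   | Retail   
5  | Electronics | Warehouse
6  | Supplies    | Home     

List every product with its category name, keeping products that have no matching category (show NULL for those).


LEFT JOIN keeps every row from products (the left table); where category_id has no match in categories, the category columns become NULL. Walk through each product:
  - product 1 (Mouse): category_id=2 -> matches Apparel
  - product 2 (Charger): category_id=6 -> matches Supplies
  - product 3 (Notebook): category_id=1 -> matches Tools
  - product 4 (Desk): category_id=NULL, no match -> kept with NULL
  - product 5 (Cable): category_id=6 -> matches Supplies
  - product 6 (Camera): category_id=1 -> matches Tools
  - product 7 (Lamp): category_id=3 -> matches Books
  - product 8 (Keyboard): category_id=NULL, no match -> kept with NULL
  - product 9 (Headphones): category_id=6 -> matches Supplies
All 9 rows appear; 2 have NULL category.

SQL:
SELECT a.name, b.name AS category
FROM products a
LEFT JOIN categories b ON a.category_id = b.id

Result:
name       | category
-----------+---------
Mouse      | Apparel 
Charger    | Supplies
Notebook   | Tools   
Desk       | NULL    
Cable      | Supplies
Camera     | Tools   
Lamp       | Books   
Keyboard   | NULL    
Headphones | Supplies


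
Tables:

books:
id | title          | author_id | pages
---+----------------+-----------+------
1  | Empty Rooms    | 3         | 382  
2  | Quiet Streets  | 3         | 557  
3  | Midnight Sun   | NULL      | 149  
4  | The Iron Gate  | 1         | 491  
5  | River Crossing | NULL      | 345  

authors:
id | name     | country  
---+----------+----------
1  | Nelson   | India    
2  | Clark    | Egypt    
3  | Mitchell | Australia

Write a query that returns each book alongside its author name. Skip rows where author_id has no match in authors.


INNER JOIN keeps only books rows whose author_id matches an id in authors. Walk through each book:
  - book 1 (Empty Rooms): author_id=3 -> matches Mitchell
  - book 2 (Quiet Streets): author_id=3 -> matches Mitchell
  - book 3 (Midnight Sun): author_id=NULL, no match -> dropped
  - book 4 (The Iron Gate): author_id=1 -> matches Nelson
  - book 5 (River Crossing): author_id=NULL, no match -> dropped
So 2 of 5 rows are dropped.

SQL:
SELECT a.title, b.name AS author
FROM books a
INNER JOIN authors b ON a.author_id = b.id

Result:
title         | author  
--------------+---------
Empty Rooms   | Mitchell
Quiet Streets | Mitchell
The Iron Gate | Nelson  


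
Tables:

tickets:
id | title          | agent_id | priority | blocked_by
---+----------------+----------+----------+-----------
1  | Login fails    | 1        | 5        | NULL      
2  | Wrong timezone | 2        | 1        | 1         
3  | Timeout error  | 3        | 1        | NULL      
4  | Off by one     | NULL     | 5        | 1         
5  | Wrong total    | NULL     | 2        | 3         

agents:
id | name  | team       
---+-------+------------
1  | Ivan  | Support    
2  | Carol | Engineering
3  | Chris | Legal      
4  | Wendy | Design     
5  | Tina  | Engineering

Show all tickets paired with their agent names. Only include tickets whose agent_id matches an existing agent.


INNER JOIN keeps only tickets rows whose agent_id matches an id in agents. Walk through each ticket:
  - ticket 1 (Login fails): agent_id=1 -> matches Ivan
  - ticket 2 (Wrong timezone): agent_id=2 -> matches Carol
  - ticket 3 (Timeout error): agent_id=3 -> matches Chris
  - ticket 4 (Off by one): agent_id=NULL, no match -> dropped
  - ticket 5 (Wrong total): agent_id=NULL, no match -> dropped
So 2 of 5 rows are dropped.

SQL:
SELECT a.title, b.name AS agent
FROM tickets a
INNER JOIN agents b ON a.agent_id = b.id

Result:
title          | agent
---------------+------
Login fails    | Ivan 
Wrong timezone | Carol
Timeout error  | Chris


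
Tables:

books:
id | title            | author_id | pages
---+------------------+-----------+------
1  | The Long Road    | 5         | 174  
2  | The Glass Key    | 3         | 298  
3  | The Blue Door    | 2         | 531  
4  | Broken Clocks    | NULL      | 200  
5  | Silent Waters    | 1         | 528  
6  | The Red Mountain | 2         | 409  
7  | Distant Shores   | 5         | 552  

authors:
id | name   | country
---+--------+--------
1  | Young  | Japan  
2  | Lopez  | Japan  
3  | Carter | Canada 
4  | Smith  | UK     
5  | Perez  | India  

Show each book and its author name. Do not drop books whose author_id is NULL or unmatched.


LEFT JOIN keeps every row from books (the left table); where author_id has no match in authors, the author columns become NULL. Walk through each book:
  - book 1 (The Long Road): author_id=5 -> matches Perez
  - book 2 (The Glass Key): author_id=3 -> matches Carter
  - book 3 (The Blue Door): author_id=2 -> matches Lopez
  - book 4 (Broken Clocks): author_id=NULL, no match -> kept with NULL
  - book 5 (Silent Waters): author_id=1 -> matches Young
  - book 6 (The Red Mountain): author_id=2 -> matches Lopez
  - book 7 (Distant Shores): author_id=5 -> matches Perez
All 7 rows appear; 1 has NULL author.

SQL:
SELECT a.title, b.name AS author
FROM books a
LEFT JOIN authors b ON a.author_id = b.id

Result:
title            | author
-----------------+-------
The Long Road    | Perez 
The Glass Key    | Carter
The Blue Door    | Lopez 
Broken Clocks    | NULL  
Silent Waters    | Young 
The Red Mountain | Lopez 
Distant Shores   | Perez 


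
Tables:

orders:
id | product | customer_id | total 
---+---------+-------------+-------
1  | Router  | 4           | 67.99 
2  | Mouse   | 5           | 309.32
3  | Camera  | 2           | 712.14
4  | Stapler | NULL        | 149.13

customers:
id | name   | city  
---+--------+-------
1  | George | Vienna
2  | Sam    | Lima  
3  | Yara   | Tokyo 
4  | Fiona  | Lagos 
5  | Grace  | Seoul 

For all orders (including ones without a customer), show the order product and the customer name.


LEFT JOIN keeps every row from orders (the left table); where customer_id has no match in customers, the customer columns become NULL. Walk through each order:
  - order 1 (Router): customer_id=4 -> matches Fiona
  - order 2 (Mouse): customer_id=5 -> matches Grace
  - order 3 (Camera): customer_id=2 -> matches Sam
  - order 4 (Stapler): customer_id=NULL, no match -> kept with NULL
All 4 rows appear; 1 has NULL customer.

SQL:
SELECT a.product, b.name AS customer
FROM orders a
LEFT JOIN customers b ON a.customer_id = b.id

Result:
product | customer
--------+---------
Router  | Fiona   
Mouse   | Grace   
Camera  | Sam     
Stapler | NULL    


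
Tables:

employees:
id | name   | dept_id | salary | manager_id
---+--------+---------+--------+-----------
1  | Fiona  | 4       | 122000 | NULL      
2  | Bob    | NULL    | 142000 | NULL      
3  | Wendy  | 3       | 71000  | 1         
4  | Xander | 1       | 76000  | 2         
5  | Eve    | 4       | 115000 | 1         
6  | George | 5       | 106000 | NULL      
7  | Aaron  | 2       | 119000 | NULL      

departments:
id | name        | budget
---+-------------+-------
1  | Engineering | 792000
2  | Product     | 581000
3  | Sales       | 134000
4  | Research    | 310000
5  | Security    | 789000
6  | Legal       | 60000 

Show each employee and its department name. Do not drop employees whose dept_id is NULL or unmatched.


LEFT JOIN keeps every row from employees (the left table); where dept_id has no match in departments, the department columns become NULL. Walk through each employee:
  - employee 1 (Fiona): dept_id=4 -> matches Research
  - employee 2 (Bob): dept_id=NULL, no match -> kept with NULL
  - employee 3 (Wendy): dept_id=3 -> matches Sales
  - employee 4 (Xander): dept_id=1 -> matches Engineering
  - employee 5 (Eve): dept_id=4 -> matches Research
  - employee 6 (George): dept_id=5 -> matches Security
  - employee 7 (Aaron): dept_id=2 -> matches Product
All 7 rows appear; 1 has NULL department.

SQL:
SELECT a.name, b.name AS department
FROM employees a
LEFT JOIN departments b ON a.dept_id = b.id

Result:
name   | department 
-------+------------
Fiona  | Research   
Bob    | NULL       
Wendy  | Sales      
Xander | Engineering
Eve    | Research   
George | Security   
Aaron  | Product    


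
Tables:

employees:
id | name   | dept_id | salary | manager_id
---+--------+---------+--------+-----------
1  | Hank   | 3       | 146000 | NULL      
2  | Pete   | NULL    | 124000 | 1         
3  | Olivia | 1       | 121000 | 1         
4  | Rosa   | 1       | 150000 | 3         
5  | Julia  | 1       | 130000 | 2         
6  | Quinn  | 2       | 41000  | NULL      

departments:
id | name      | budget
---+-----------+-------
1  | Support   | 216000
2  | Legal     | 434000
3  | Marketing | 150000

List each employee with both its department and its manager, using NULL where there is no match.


Two LEFT JOINs from the same base table employees: one to departments via dept_id, one to employees itself via manager_id. Both are LEFT so every employee is preserved.
Match against departments:
  - employee 1 (Hank): dept_id=3 -> matches Marketing
  - employee 2 (Pete): dept_id=NULL, no match -> kept with NULL
  - employee 3 (Olivia): dept_id=1 -> matches Support
  - employee 4 (Rosa): dept_id=1 -> matches Support
  - employee 5 (Julia): dept_id=1 -> matches Support
  - employee 6 (Quinn): dept_id=2 -> matches Legal
Match against employees (self):
  - employee 1 (Hank): manager_id=NULL -> NULL
  - employee 2 (Pete): manager_id=1 -> Hank
  - employee 3 (Olivia): manager_id=1 -> Hank
  - employee 4 (Rosa): manager_id=3 -> Olivia
  - employee 5 (Julia): manager_id=2 -> Pete
  - employee 6 (Quinn): manager_id=NULL -> NULL

SQL:
SELECT a.name, b.name AS department, c.name AS manager
FROM employees a
LEFT JOIN departments b ON a.dept_id = b.id
LEFT JOIN employees c ON a.manager_id = c.id

Result:
name   | department | manager
-------+------------+--------
Hank   | Marketing  | NULL   
Pete   | NULL       | Hank   
Olivia | Support    | Hank   
Rosa   | Support    | Olivia 
Julia  | Support    | Pete   
Quinn  | Legal      | NULL   


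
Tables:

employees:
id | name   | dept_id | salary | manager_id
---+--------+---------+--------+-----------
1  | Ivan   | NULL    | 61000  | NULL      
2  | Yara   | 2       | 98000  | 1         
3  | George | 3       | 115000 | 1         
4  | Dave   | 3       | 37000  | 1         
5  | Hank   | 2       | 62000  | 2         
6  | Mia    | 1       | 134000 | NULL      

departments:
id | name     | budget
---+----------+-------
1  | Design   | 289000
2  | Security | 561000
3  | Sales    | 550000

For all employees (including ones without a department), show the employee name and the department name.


LEFT JOIN keeps every row from employees (the left table); where dept_id has no match in departments, the department columns become NULL. Walk through each employee:
  - employee 1 (Ivan): dept_id=NULL, no match -> kept with NULL
  - employee 2 (Yara): dept_id=2 -> matches Security
  - employee 3 (George): dept_id=3 -> matches Sales
  - employee 4 (Dave): dept_id=3 -> matches Sales
  - employee 5 (Hank): dept_id=2 -> matches Security
  - employee 6 (Mia): dept_id=1 -> matches Design
All 6 rows appear; 1 has NULL department.

SQL:
SELECT a.name, b.name AS department
FROM employees a
LEFT JOIN departments b ON a.dept_id = b.id

Result:
name   | department
-------+-----------
Ivan   | NULL      
Yara   | Security  
George | Sales     
Dave   | Sales     
Hank   | Security  
Mia    | Design    


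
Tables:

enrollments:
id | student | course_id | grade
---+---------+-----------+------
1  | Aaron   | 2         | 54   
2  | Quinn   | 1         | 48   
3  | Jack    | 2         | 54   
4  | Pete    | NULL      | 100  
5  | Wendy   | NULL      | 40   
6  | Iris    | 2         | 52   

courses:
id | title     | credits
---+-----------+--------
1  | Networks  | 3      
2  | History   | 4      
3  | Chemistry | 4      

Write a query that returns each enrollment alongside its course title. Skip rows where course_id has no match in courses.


INNER JOIN keeps only enrollments rows whose course_id matches an id in courses. Walk through each enrollment:
  - enrollment 1 (Aaron): course_id=2 -> matches History
  - enrollment 2 (Quinn): course_id=1 -> matches Networks
  - enrollment 3 (Jack): course_id=2 -> matches History
  - enrollment 4 (Pete): course_id=NULL, no match -> dropped
  - enrollment 5 (Wendy): course_id=NULL, no match -> dropped
  - enrollment 6 (Iris): course_id=2 -> matches History
So 2 of 6 rows are dropped.

SQL:
SELECT a.student, b.title AS course
FROM enrollments a
INNER JOIN courses b ON a.course_id = b.id

Result:
student | course  
--------+---------
Aaron   | History 
Quinn   | Networks
Jack    | History 
Iris    | History 


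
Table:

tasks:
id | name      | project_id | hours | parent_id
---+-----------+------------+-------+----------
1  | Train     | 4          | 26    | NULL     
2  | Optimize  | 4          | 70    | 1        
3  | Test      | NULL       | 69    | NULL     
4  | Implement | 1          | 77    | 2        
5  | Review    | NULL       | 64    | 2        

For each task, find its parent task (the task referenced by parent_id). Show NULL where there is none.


This is a self-join: tasks is joined to a second copy of itself, matching each row's parent_id to another row's id. Use LEFT JOIN so rows with parent_id=NULL are kept.
  - task 1 (Train): parent_id=NULL -> NULL
  - task 2 (Optimize): parent_id=1 -> Train
  - task 3 (Test): parent_id=NULL -> NULL
  - task 4 (Implement): parent_id=2 -> Optimize
  - task 5 (Review): parent_id=2 -> Optimize

SQL:
SELECT a.name AS item, b.name AS parent
FROM tasks a
LEFT JOIN tasks b ON a.parent_id = b.id

Result:
item      | parent  
----------+---------
Train     | NULL    
Optimize  | Train   
Test      | NULL    
Implement | Optimize
Review    | Optimize


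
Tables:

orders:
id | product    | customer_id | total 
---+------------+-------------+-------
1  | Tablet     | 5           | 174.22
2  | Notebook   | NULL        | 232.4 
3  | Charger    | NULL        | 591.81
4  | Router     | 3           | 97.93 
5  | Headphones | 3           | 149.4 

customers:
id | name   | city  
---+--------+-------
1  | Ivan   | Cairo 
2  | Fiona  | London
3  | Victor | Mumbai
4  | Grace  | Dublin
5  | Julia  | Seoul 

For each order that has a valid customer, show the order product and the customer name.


INNER JOIN keeps only orders rows whose customer_id matches an id in customers. Walk through each order:
  - order 1 (Tablet): customer_id=5 -> matches Julia
  - order 2 (Notebook): customer_id=NULL, no match -> dropped
  - order 3 (Charger): customer_id=NULL, no match -> dropped
  - order 4 (Router): customer_id=3 -> matches Victor
  - order 5 (Headphones): customer_id=3 -> matches Victor
So 2 of 5 rows are dropped.

SQL:
SELECT a.product, b.name AS customer
FROM orders a
INNER JOIN customers b ON a.customer_id = b.id

Result:
product    | customer
-----------+---------
Tablet     | Julia   
Router     | Victor  
Headphones | Victor  


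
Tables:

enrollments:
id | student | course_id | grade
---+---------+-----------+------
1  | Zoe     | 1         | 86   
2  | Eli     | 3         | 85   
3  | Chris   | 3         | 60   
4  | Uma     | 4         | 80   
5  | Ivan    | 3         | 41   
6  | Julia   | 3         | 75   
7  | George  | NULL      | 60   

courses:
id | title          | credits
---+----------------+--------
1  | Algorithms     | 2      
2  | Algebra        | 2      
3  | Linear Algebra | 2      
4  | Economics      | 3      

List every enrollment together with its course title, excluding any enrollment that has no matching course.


INNER JOIN keeps only enrollments rows whose course_id matches an id in courses. Walk through each enrollment:
  - enrollment 1 (Zoe): course_id=1 -> matches Algorithms
  - enrollment 2 (Eli): course_id=3 -> matches Linear Algebra
  - enrollment 3 (Chris): course_id=3 -> matches Linear Algebra
  - enrollment 4 (Uma): course_id=4 -> matches Economics
  - enrollment 5 (Ivan): course_id=3 -> matches Linear Algebra
  - enrollment 6 (Julia): course_id=3 -> matches Linear Algebra
  - enrollment 7 (George): course_id=NULL, no match -> dropped
So 1 of 7 rows is dropped.

SQL:
SELECT a.student, b.title AS course
FROM enrollments a
INNER JOIN courses b ON a.course_id = b.id

Result:
student | course        
--------+---------------
Zoe     | Algorithms    
Eli     | Linear Algebra
Chris   | Linear Algebra
Uma     | Economics     
Ivan    | Linear Algebra
Julia   | Linear Algebra


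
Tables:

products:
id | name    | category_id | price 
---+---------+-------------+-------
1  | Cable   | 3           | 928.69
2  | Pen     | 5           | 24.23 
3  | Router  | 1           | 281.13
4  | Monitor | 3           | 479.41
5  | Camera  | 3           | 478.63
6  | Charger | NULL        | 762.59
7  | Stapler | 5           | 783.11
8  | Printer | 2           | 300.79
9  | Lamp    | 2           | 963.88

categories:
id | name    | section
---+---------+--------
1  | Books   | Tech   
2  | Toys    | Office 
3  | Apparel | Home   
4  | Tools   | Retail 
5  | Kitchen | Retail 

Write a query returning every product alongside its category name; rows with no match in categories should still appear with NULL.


LEFT JOIN keeps every row from products (the left table); where category_id has no match in categories, the category columns become NULL. Walk through each product:
  - product 1 (Cable): category_id=3 -> matches Apparel
  - product 2 (Pen): category_id=5 -> matches Kitchen
  - product 3 (Router): category_id=1 -> matches Books
  - product 4 (Monitor): category_id=3 -> matches Apparel
  - product 5 (Camera): category_id=3 -> matches Apparel
  - product 6 (Charger): category_id=NULL, no match -> kept with NULL
  - product 7 (Stapler): category_id=5 -> matches Kitchen
  - product 8 (Printer): category_id=2 -> matches Toys
  - product 9 (Lamp): category_id=2 -> matches Toys
All 9 rows appear; 1 has NULL category.

SQL:
SELECT a.name, b.name AS category
FROM products a
LEFT JOIN categories b ON a.category_id = b.id

Result:
name    | category
--------+---------
Cable   | Apparel 
Pen     | Kitchen 
Router  | Books   
Monitor | Apparel 
Camera  | Apparel 
Charger | NULL    
Stapler | Kitchen 
Printer | Toys    
Lamp    | Toys    


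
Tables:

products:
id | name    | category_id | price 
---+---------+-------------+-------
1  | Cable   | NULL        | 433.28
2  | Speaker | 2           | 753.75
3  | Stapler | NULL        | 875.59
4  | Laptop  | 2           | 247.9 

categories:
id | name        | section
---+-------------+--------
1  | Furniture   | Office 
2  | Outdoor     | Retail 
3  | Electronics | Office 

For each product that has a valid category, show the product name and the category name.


INNER JOIN keeps only products rows whose category_id matches an id in categories. Walk through each product:
  - product 1 (Cable): category_id=NULL, no match -> dropped
  - product 2 (Speaker): category_id=2 -> matches Outdoor
  - product 3 (Stapler): category_id=NULL, no match -> dropped
  - product 4 (Laptop): category_id=2 -> matches Outdoor
So 2 of 4 rows are dropped.

SQL:
SELECT a.name, b.name AS category
FROM products a
INNER JOIN categories b ON a.category_id = b.id

Result:
name    | category
--------+---------
Speaker | Outdoor 
Laptop  | Outdoor 


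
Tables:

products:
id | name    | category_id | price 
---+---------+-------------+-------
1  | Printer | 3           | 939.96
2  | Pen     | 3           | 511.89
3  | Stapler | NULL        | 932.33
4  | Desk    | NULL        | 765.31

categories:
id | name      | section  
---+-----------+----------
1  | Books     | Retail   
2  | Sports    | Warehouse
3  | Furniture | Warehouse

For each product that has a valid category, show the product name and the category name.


INNER JOIN keeps only products rows whose category_id matches an id in categories. Walk through each product:
  - product 1 (Printer): category_id=3 -> matches Furniture
  - product 2 (Pen): category_id=3 -> matches Furniture
  - product 3 (Stapler): category_id=NULL, no match -> dropped
  - product 4 (Desk): category_id=NULL, no match -> dropped
So 2 of 4 rows are dropped.

SQL:
SELECT a.name, b.name AS category
FROM products a
INNER JOIN categories b ON a.category_id = b.id

Result:
name    | category 
--------+----------
Printer | Furniture
Pen     | Furniture


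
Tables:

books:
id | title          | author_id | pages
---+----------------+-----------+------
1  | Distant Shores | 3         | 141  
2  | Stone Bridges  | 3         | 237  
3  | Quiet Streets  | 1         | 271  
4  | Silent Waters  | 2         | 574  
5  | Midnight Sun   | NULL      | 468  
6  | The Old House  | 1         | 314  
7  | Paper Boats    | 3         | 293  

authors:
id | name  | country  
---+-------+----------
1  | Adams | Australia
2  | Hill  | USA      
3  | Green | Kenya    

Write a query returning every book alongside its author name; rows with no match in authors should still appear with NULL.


LEFT JOIN keeps every row from books (the left table); where author_id has no match in authors, the author columns become NULL. Walk through each book:
  - book 1 (Distant Shores): author_id=3 -> matches Green
  - book 2 (Stone Bridges): author_id=3 -> matches Green
  - book 3 (Quiet Streets): author_id=1 -> matches Adams
  - book 4 (Silent Waters): author_id=2 -> matches Hill
  - book 5 (Midnight Sun): author_id=NULL, no match -> kept with NULL
  - book 6 (The Old House): author_id=1 -> matches Adams
  - book 7 (Paper Boats): author_id=3 -> matches Green
All 7 rows appear; 1 has NULL author.

SQL:
SELECT a.title, b.name AS author
FROM books a
LEFT JOIN authors b ON a.author_id = b.id

Result:
title          | author
---------------+-------
Distant Shores | Green 
Stone Bridges  | Green 
Quiet Streets  | Adams 
Silent Waters  | Hill  
Midnight Sun   | NULL  
The Old House  | Adams 
Paper Boats    | Green 


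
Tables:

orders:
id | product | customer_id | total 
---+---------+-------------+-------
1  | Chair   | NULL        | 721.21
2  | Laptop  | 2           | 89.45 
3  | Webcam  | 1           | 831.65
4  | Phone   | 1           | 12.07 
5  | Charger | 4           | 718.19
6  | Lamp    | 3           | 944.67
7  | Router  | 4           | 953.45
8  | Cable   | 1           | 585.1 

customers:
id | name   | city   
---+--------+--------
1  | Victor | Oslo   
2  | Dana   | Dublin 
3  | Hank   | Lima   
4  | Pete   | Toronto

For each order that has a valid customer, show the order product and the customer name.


INNER JOIN keeps only orders rows whose customer_id matches an id in customers. Walk through each order:
  - order 1 (Chair): customer_id=NULL, no match -> dropped
  - order 2 (Laptop): customer_id=2 -> matches Dana
  - order 3 (Webcam): customer_id=1 -> matches Victor
  - order 4 (Phone): customer_id=1 -> matches Victor
  - order 5 (Charger): customer_id=4 -> matches Pete
  - order 6 (Lamp): customer_id=3 -> matches Hank
  - order 7 (Router): customer_id=4 -> matches Pete
  - order 8 (Cable): customer_id=1 -> matches Victor
So 1 of 8 rows is dropped.

SQL:
SELECT a.product, b.name AS customer
FROM orders a
INNER JOIN customers b ON a.customer_id = b.id

Result:
product | customer
--------+---------
Laptop  | Dana    
Webcam  | Victor  
Phone   | Victor  
Charger | Pete    
Lamp    | Hank    
Router  | Pete    
Cable   | Victor  


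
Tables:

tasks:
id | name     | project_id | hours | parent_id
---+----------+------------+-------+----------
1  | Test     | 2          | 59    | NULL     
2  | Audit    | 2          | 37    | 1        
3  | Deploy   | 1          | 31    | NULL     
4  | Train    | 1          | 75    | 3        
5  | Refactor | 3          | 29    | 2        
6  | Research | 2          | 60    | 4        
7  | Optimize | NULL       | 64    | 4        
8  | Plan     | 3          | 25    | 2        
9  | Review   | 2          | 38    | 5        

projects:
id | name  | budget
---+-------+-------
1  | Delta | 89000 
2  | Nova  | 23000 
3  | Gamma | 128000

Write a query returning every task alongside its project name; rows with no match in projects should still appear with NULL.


LEFT JOIN keeps every row from tasks (the left table); where project_id has no match in projects, the project columns become NULL. Walk through each task:
  - task 1 (Test): project_id=2 -> matches Nova
  - task 2 (Audit): project_id=2 -> matches Nova
  - task 3 (Deploy): project_id=1 -> matches Delta
  - task 4 (Train): project_id=1 -> matches Delta
  - task 5 (Refactor): project_id=3 -> matches Gamma
  - task 6 (Research): project_id=2 -> matches Nova
  - task 7 (Optimize): project_id=NULL, no match -> kept with NULL
  - task 8 (Plan): project_id=3 -> matches Gamma
  - task 9 (Review): project_id=2 -> matches Nova
All 9 rows appear; 1 has NULL project.

SQL:
SELECT a.name, b.name AS project
FROM tasks a
LEFT JOIN projects b ON a.project_id = b.id

Result:
name     | project
---------+--------
Test     | Nova   
Audit    | Nova   
Deploy   | Delta  
Train    | Delta  
Refactor | Gamma  
Research | Nova   
Optimize | NULL   
Plan     | Gamma  
Review   | Nova   


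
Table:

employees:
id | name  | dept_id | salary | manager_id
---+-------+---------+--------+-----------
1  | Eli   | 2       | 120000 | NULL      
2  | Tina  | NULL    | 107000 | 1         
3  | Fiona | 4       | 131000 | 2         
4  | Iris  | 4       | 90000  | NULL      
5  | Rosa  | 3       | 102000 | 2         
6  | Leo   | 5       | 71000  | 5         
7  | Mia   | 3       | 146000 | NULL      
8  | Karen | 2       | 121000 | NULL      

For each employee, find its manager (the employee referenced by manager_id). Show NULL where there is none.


This is a self-join: employees is joined to a second copy of itself, matching each row's manager_id to another row's id. Use LEFT JOIN so rows with manager_id=NULL are kept.
  - employee 1 (Eli): manager_id=NULL -> NULL
  - employee 2 (Tina): manager_id=1 -> Eli
  - employee 3 (Fiona): manager_id=2 -> Tina
  - employee 4 (Iris): manager_id=NULL -> NULL
  - employee 5 (Rosa): manager_id=2 -> Tina
  - employee 6 (Leo): manager_id=5 -> Rosa
  - employee 7 (Mia): manager_id=NULL -> NULL
  - employee 8 (Karen): manager_id=NULL -> NULL

SQL:
SELECT a.name AS item, b.name AS manager
FROM employees a
LEFT JOIN employees b ON a.manager_id = b.id

Result:
item  | manager
------+--------
Eli   | NULL   
Tina  | Eli    
Fiona | Tina   
Iris  | NULL   
Rosa  | Tina   
Leo   | Rosa   
Mia   | NULL   
Karen | NULL   


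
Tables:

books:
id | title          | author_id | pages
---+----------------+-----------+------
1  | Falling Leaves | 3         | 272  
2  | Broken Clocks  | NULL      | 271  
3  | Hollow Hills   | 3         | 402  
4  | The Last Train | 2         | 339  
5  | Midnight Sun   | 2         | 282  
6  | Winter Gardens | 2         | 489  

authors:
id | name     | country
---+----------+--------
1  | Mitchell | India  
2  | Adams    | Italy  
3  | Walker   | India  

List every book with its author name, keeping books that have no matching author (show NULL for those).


LEFT JOIN keeps every row from books (the left table); where author_id has no match in authors, the author columns become NULL. Walk through each book:
  - book 1 (Falling Leaves): author_id=3 -> matches Walker
  - book 2 (Broken Clocks): author_id=NULL, no match -> kept with NULL
  - book 3 (Hollow Hills): author_id=3 -> matches Walker
  - book 4 (The Last Train): author_id=2 -> matches Adams
  - book 5 (Midnight Sun): author_id=2 -> matches Adams
  - book 6 (Winter Gardens): author_id=2 -> matches Adams
All 6 rows appear; 1 has NULL author.

SQL:
SELECT a.title, b.name AS author
FROM books a
LEFT JOIN authors b ON a.author_id = b.id

Result:
title          | author
---------------+-------
Falling Leaves | Walker
Broken Clocks  | NULL  
Hollow Hills   | Walker
The Last Train | Adams 
Midnight Sun   | Adams 
Winter Gardens | Adams 


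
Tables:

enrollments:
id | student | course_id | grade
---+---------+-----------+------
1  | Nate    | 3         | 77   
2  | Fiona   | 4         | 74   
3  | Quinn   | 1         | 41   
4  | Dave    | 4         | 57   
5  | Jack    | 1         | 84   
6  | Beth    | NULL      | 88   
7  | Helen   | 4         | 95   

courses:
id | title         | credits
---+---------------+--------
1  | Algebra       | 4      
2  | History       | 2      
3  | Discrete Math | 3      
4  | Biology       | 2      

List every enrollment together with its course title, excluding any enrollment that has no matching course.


INNER JOIN keeps only enrollments rows whose course_id matches an id in courses. Walk through each enrollment:
  - enrollment 1 (Nate): course_id=3 -> matches Discrete Math
  - enrollment 2 (Fiona): course_id=4 -> matches Biology
  - enrollment 3 (Quinn): course_id=1 -> matches Algebra
  - enrollment 4 (Dave): course_id=4 -> matches Biology
  - enrollment 5 (Jack): course_id=1 -> matches Algebra
  - enrollment 6 (Beth): course_id=NULL, no match -> dropped
  - enrollment 7 (Helen): course_id=4 -> matches Biology
So 1 of 7 rows is dropped.

SQL:
SELECT a.student, b.title AS course
FROM enrollments a
INNER JOIN courses b ON a.course_id = b.id

Result:
student | course       
--------+--------------
Nate    | Discrete Math
Fiona   | Biology      
Quinn   | Algebra      
Dave    | Biology      
Jack    | Algebra      
Helen   | Biology      


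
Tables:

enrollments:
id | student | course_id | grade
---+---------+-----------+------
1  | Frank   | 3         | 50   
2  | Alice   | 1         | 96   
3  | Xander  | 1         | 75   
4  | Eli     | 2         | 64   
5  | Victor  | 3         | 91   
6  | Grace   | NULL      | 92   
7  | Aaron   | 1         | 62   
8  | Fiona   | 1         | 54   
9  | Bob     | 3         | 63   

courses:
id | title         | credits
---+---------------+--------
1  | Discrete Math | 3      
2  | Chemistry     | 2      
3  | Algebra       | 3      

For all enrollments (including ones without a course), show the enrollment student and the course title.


LEFT JOIN keeps every row from enrollments (the left table); where course_id has no match in courses, the course columns become NULL. Walk through each enrollment:
  - enrollment 1 (Frank): course_id=3 -> matches Algebra
  - enrollment 2 (Alice): course_id=1 -> matches Discrete Math
  - enrollment 3 (Xander): course_id=1 -> matches Discrete Math
  - enrollment 4 (Eli): course_id=2 -> matches Chemistry
  - enrollment 5 (Victor): course_id=3 -> matches Algebra
  - enrollment 6 (Grace): course_id=NULL, no match -> kept with NULL
  - enrollment 7 (Aaron): course_id=1 -> matches Discrete Math
  - enrollment 8 (Fiona): course_id=1 -> matches Discrete Math
  - enrollment 9 (Bob): course_id=3 -> matches Algebra
All 9 rows appear; 1 has NULL course.

SQL:
SELECT a.student, b.title AS course
FROM enrollments a
LEFT JOIN courses b ON a.course_id = b.id

Result:
student | course       
--------+--------------
Frank   | Algebra      
Alice   | Discrete Math
Xander  | Discrete Math
Eli     | Chemistry    
Victor  | Algebra      
Grace   | NULL         
Aaron   | Discrete Math
Fiona   | Discrete Math
Bob     | Algebra      


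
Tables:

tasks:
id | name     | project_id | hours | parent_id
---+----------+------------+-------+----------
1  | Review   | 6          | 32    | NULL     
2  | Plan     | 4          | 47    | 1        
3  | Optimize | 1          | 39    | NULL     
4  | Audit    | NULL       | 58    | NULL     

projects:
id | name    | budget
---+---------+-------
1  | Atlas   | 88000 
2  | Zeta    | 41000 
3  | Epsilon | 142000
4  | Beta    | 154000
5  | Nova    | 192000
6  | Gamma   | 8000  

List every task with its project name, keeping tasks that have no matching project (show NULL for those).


LEFT JOIN keeps every row from tasks (the left table); where project_id has no match in projects, the project columns become NULL. Walk through each task:
  - task 1 (Review): project_id=6 -> matches Gamma
  - task 2 (Plan): project_id=4 -> matches Beta
  - task 3 (Optimize): project_id=1 -> matches Atlas
  - task 4 (Audit): project_id=NULL, no match -> kept with NULL
All 4 rows appear; 1 has NULL project.

SQL:
SELECT a.name, b.name AS project
FROM tasks a
LEFT JOIN projects b ON a.project_id = b.id

Result:
name     | project
---------+--------
Review   | Gamma  
Plan     | Beta   
Optimize | Atlas  
Audit    | NULL   
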